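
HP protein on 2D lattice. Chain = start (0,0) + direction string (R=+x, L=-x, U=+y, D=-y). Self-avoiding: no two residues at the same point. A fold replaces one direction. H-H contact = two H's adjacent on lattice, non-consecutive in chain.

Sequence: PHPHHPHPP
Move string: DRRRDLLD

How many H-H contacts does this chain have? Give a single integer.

Answer: 1

Derivation:
Positions: [(0, 0), (0, -1), (1, -1), (2, -1), (3, -1), (3, -2), (2, -2), (1, -2), (1, -3)]
H-H contact: residue 3 @(2,-1) - residue 6 @(2, -2)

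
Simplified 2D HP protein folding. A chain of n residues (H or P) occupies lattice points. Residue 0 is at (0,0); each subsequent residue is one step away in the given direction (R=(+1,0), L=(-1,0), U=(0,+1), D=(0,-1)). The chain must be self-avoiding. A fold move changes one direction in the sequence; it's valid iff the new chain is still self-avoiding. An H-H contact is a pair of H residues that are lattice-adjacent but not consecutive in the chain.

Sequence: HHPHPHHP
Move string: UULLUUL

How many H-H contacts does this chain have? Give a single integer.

Answer: 0

Derivation:
Positions: [(0, 0), (0, 1), (0, 2), (-1, 2), (-2, 2), (-2, 3), (-2, 4), (-3, 4)]
No H-H contacts found.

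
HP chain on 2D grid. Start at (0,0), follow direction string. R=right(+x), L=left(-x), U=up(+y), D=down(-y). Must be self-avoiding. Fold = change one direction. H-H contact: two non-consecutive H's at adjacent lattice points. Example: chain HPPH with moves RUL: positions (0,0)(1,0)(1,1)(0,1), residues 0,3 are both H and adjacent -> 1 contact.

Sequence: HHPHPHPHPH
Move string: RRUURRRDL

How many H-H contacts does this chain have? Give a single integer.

Answer: 0

Derivation:
Positions: [(0, 0), (1, 0), (2, 0), (2, 1), (2, 2), (3, 2), (4, 2), (5, 2), (5, 1), (4, 1)]
No H-H contacts found.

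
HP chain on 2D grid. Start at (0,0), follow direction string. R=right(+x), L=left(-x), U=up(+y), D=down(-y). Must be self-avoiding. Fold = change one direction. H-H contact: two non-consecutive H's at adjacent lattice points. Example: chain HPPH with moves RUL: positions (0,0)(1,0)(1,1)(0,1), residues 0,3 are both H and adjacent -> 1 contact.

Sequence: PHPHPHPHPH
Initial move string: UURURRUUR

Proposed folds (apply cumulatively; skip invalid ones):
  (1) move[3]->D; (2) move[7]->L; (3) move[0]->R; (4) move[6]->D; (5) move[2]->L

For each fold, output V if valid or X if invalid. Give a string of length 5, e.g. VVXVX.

Answer: VXVXX

Derivation:
Initial: UURURRUUR -> [(0, 0), (0, 1), (0, 2), (1, 2), (1, 3), (2, 3), (3, 3), (3, 4), (3, 5), (4, 5)]
Fold 1: move[3]->D => UURDRRUUR VALID
Fold 2: move[7]->L => UURDRRULR INVALID (collision), skipped
Fold 3: move[0]->R => RURDRRUUR VALID
Fold 4: move[6]->D => RURDRRDUR INVALID (collision), skipped
Fold 5: move[2]->L => RULDRRUUR INVALID (collision), skipped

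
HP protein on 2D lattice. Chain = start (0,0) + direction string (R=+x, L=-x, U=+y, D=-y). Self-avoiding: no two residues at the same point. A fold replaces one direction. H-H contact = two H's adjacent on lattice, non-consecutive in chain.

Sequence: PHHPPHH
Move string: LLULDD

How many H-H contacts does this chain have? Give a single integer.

Positions: [(0, 0), (-1, 0), (-2, 0), (-2, 1), (-3, 1), (-3, 0), (-3, -1)]
H-H contact: residue 2 @(-2,0) - residue 5 @(-3, 0)

Answer: 1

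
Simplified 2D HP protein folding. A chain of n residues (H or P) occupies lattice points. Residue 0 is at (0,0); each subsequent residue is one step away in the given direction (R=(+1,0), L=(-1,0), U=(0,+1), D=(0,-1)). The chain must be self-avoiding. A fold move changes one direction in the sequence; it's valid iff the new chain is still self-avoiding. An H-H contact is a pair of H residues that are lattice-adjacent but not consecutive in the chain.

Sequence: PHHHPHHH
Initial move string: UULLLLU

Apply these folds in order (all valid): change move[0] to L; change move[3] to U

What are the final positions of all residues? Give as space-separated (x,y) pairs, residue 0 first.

Initial moves: UULLLLU
Fold: move[0]->L => LULLLLU (positions: [(0, 0), (-1, 0), (-1, 1), (-2, 1), (-3, 1), (-4, 1), (-5, 1), (-5, 2)])
Fold: move[3]->U => LULULLU (positions: [(0, 0), (-1, 0), (-1, 1), (-2, 1), (-2, 2), (-3, 2), (-4, 2), (-4, 3)])

Answer: (0,0) (-1,0) (-1,1) (-2,1) (-2,2) (-3,2) (-4,2) (-4,3)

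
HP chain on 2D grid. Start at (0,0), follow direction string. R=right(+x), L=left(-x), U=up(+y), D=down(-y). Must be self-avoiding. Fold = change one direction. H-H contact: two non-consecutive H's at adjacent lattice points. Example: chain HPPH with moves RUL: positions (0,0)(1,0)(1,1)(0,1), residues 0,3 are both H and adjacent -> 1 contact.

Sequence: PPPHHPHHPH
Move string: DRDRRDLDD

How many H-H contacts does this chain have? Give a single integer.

Answer: 1

Derivation:
Positions: [(0, 0), (0, -1), (1, -1), (1, -2), (2, -2), (3, -2), (3, -3), (2, -3), (2, -4), (2, -5)]
H-H contact: residue 4 @(2,-2) - residue 7 @(2, -3)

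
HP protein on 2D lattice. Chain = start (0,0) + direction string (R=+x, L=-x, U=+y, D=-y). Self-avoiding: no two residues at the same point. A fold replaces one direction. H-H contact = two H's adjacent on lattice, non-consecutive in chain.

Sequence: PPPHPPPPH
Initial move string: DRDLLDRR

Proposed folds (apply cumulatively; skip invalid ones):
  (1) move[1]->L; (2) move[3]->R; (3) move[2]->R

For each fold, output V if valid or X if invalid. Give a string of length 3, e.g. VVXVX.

Answer: VXX

Derivation:
Initial: DRDLLDRR -> [(0, 0), (0, -1), (1, -1), (1, -2), (0, -2), (-1, -2), (-1, -3), (0, -3), (1, -3)]
Fold 1: move[1]->L => DLDLLDRR VALID
Fold 2: move[3]->R => DLDRLDRR INVALID (collision), skipped
Fold 3: move[2]->R => DLRLLDRR INVALID (collision), skipped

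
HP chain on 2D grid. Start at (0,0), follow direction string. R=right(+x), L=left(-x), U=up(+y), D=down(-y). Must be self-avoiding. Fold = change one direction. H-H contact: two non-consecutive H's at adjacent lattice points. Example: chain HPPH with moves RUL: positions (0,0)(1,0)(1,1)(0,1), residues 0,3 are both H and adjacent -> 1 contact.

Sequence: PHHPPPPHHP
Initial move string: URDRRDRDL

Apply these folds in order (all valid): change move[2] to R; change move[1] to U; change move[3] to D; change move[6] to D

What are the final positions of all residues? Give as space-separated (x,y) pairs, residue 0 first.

Answer: (0,0) (0,1) (0,2) (1,2) (1,1) (2,1) (2,0) (2,-1) (2,-2) (1,-2)

Derivation:
Initial moves: URDRRDRDL
Fold: move[2]->R => URRRRDRDL (positions: [(0, 0), (0, 1), (1, 1), (2, 1), (3, 1), (4, 1), (4, 0), (5, 0), (5, -1), (4, -1)])
Fold: move[1]->U => UURRRDRDL (positions: [(0, 0), (0, 1), (0, 2), (1, 2), (2, 2), (3, 2), (3, 1), (4, 1), (4, 0), (3, 0)])
Fold: move[3]->D => UURDRDRDL (positions: [(0, 0), (0, 1), (0, 2), (1, 2), (1, 1), (2, 1), (2, 0), (3, 0), (3, -1), (2, -1)])
Fold: move[6]->D => UURDRDDDL (positions: [(0, 0), (0, 1), (0, 2), (1, 2), (1, 1), (2, 1), (2, 0), (2, -1), (2, -2), (1, -2)])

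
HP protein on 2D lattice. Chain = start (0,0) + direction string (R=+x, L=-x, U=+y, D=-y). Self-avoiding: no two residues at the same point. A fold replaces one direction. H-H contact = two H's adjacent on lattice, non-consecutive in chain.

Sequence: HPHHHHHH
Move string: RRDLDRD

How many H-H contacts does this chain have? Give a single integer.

Positions: [(0, 0), (1, 0), (2, 0), (2, -1), (1, -1), (1, -2), (2, -2), (2, -3)]
H-H contact: residue 3 @(2,-1) - residue 6 @(2, -2)

Answer: 1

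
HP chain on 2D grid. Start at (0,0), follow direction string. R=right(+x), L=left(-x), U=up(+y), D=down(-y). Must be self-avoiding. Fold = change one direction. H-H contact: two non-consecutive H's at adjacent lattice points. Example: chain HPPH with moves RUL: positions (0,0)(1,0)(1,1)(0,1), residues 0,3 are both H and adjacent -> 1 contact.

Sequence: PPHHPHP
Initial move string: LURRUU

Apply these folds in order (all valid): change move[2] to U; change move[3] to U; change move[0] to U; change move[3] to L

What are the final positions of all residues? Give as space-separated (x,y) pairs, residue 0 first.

Answer: (0,0) (0,1) (0,2) (0,3) (-1,3) (-1,4) (-1,5)

Derivation:
Initial moves: LURRUU
Fold: move[2]->U => LUURUU (positions: [(0, 0), (-1, 0), (-1, 1), (-1, 2), (0, 2), (0, 3), (0, 4)])
Fold: move[3]->U => LUUUUU (positions: [(0, 0), (-1, 0), (-1, 1), (-1, 2), (-1, 3), (-1, 4), (-1, 5)])
Fold: move[0]->U => UUUUUU (positions: [(0, 0), (0, 1), (0, 2), (0, 3), (0, 4), (0, 5), (0, 6)])
Fold: move[3]->L => UUULUU (positions: [(0, 0), (0, 1), (0, 2), (0, 3), (-1, 3), (-1, 4), (-1, 5)])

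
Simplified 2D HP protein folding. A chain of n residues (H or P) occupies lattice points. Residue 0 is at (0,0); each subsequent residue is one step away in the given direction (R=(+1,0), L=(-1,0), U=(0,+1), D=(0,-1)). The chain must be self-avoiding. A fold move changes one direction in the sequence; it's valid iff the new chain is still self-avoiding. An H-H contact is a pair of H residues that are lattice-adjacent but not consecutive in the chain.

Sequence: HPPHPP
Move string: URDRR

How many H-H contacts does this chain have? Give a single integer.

Positions: [(0, 0), (0, 1), (1, 1), (1, 0), (2, 0), (3, 0)]
H-H contact: residue 0 @(0,0) - residue 3 @(1, 0)

Answer: 1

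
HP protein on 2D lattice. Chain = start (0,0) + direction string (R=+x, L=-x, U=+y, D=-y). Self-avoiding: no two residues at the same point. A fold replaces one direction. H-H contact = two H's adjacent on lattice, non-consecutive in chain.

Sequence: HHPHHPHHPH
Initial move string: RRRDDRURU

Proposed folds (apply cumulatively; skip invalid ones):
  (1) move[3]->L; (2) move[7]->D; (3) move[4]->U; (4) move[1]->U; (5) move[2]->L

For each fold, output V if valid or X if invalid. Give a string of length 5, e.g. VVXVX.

Initial: RRRDDRURU -> [(0, 0), (1, 0), (2, 0), (3, 0), (3, -1), (3, -2), (4, -2), (4, -1), (5, -1), (5, 0)]
Fold 1: move[3]->L => RRRLDRURU INVALID (collision), skipped
Fold 2: move[7]->D => RRRDDRUDU INVALID (collision), skipped
Fold 3: move[4]->U => RRRDURURU INVALID (collision), skipped
Fold 4: move[1]->U => RURDDRURU VALID
Fold 5: move[2]->L => RULDDRURU INVALID (collision), skipped

Answer: XXXVX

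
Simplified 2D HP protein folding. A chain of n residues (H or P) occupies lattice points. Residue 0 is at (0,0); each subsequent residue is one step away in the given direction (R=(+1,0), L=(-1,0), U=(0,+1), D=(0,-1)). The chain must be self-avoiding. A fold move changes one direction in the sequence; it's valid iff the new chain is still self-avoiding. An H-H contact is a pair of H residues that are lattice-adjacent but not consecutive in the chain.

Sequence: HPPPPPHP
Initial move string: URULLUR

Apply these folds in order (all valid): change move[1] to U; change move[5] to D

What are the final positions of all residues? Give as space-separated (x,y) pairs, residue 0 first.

Answer: (0,0) (0,1) (0,2) (0,3) (-1,3) (-2,3) (-2,2) (-1,2)

Derivation:
Initial moves: URULLUR
Fold: move[1]->U => UUULLUR (positions: [(0, 0), (0, 1), (0, 2), (0, 3), (-1, 3), (-2, 3), (-2, 4), (-1, 4)])
Fold: move[5]->D => UUULLDR (positions: [(0, 0), (0, 1), (0, 2), (0, 3), (-1, 3), (-2, 3), (-2, 2), (-1, 2)])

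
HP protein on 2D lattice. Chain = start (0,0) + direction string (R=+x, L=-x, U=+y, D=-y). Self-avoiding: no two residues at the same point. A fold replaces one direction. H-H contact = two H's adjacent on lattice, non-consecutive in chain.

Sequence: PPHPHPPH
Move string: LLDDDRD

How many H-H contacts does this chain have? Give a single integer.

Answer: 0

Derivation:
Positions: [(0, 0), (-1, 0), (-2, 0), (-2, -1), (-2, -2), (-2, -3), (-1, -3), (-1, -4)]
No H-H contacts found.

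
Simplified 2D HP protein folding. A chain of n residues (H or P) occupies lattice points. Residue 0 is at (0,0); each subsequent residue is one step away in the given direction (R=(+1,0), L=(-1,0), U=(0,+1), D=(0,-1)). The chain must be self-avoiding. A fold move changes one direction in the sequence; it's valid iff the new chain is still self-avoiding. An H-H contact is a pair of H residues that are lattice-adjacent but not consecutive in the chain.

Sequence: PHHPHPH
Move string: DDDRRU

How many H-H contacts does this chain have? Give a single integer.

Answer: 0

Derivation:
Positions: [(0, 0), (0, -1), (0, -2), (0, -3), (1, -3), (2, -3), (2, -2)]
No H-H contacts found.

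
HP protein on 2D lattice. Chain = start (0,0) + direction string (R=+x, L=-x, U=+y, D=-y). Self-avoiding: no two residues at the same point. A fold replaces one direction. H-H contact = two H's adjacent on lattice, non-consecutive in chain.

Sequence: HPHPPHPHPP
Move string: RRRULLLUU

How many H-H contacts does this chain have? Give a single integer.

Answer: 2

Derivation:
Positions: [(0, 0), (1, 0), (2, 0), (3, 0), (3, 1), (2, 1), (1, 1), (0, 1), (0, 2), (0, 3)]
H-H contact: residue 0 @(0,0) - residue 7 @(0, 1)
H-H contact: residue 2 @(2,0) - residue 5 @(2, 1)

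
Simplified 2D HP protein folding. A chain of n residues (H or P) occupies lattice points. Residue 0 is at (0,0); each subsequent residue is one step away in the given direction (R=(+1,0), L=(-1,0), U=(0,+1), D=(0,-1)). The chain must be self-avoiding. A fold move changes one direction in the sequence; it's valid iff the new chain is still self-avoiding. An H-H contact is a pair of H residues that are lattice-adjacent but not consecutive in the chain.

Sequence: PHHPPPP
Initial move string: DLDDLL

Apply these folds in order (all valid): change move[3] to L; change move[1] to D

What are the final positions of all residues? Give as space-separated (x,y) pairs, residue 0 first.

Answer: (0,0) (0,-1) (0,-2) (0,-3) (-1,-3) (-2,-3) (-3,-3)

Derivation:
Initial moves: DLDDLL
Fold: move[3]->L => DLDLLL (positions: [(0, 0), (0, -1), (-1, -1), (-1, -2), (-2, -2), (-3, -2), (-4, -2)])
Fold: move[1]->D => DDDLLL (positions: [(0, 0), (0, -1), (0, -2), (0, -3), (-1, -3), (-2, -3), (-3, -3)])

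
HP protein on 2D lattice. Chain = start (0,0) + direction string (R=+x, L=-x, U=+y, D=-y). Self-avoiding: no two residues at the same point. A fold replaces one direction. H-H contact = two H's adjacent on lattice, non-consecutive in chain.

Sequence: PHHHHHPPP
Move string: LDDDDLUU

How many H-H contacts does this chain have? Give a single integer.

Answer: 0

Derivation:
Positions: [(0, 0), (-1, 0), (-1, -1), (-1, -2), (-1, -3), (-1, -4), (-2, -4), (-2, -3), (-2, -2)]
No H-H contacts found.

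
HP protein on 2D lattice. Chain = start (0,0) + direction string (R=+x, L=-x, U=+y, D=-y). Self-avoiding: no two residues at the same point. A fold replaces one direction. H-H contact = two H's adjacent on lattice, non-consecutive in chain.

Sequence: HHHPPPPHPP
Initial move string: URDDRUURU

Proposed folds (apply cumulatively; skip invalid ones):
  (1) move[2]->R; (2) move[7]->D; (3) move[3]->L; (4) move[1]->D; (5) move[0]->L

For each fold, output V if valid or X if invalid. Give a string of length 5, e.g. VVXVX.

Answer: VXXXX

Derivation:
Initial: URDDRUURU -> [(0, 0), (0, 1), (1, 1), (1, 0), (1, -1), (2, -1), (2, 0), (2, 1), (3, 1), (3, 2)]
Fold 1: move[2]->R => URRDRUURU VALID
Fold 2: move[7]->D => URRDRUUDU INVALID (collision), skipped
Fold 3: move[3]->L => URRLRUURU INVALID (collision), skipped
Fold 4: move[1]->D => UDRDRUURU INVALID (collision), skipped
Fold 5: move[0]->L => LRRDRUURU INVALID (collision), skipped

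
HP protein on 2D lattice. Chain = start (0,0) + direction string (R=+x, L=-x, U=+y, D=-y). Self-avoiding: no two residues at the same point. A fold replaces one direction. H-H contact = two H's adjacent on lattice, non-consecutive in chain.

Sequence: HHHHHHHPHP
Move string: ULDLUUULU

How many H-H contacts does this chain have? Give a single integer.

Positions: [(0, 0), (0, 1), (-1, 1), (-1, 0), (-2, 0), (-2, 1), (-2, 2), (-2, 3), (-3, 3), (-3, 4)]
H-H contact: residue 0 @(0,0) - residue 3 @(-1, 0)
H-H contact: residue 2 @(-1,1) - residue 5 @(-2, 1)

Answer: 2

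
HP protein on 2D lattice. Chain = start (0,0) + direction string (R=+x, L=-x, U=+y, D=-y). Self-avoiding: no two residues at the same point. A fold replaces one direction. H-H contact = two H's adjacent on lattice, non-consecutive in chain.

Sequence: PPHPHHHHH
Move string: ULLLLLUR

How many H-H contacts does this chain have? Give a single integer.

Answer: 1

Derivation:
Positions: [(0, 0), (0, 1), (-1, 1), (-2, 1), (-3, 1), (-4, 1), (-5, 1), (-5, 2), (-4, 2)]
H-H contact: residue 5 @(-4,1) - residue 8 @(-4, 2)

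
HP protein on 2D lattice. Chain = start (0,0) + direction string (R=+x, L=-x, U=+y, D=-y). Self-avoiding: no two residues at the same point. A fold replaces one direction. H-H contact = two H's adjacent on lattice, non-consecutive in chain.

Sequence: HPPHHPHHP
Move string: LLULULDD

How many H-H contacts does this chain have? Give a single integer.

Answer: 1

Derivation:
Positions: [(0, 0), (-1, 0), (-2, 0), (-2, 1), (-3, 1), (-3, 2), (-4, 2), (-4, 1), (-4, 0)]
H-H contact: residue 4 @(-3,1) - residue 7 @(-4, 1)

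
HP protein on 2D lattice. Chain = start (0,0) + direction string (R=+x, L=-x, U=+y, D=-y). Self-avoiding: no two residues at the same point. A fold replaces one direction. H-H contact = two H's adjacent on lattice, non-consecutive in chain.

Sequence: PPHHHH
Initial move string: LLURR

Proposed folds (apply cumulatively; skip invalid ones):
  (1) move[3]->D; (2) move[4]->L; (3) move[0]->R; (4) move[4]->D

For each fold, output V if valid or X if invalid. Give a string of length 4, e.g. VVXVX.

Answer: XXXX

Derivation:
Initial: LLURR -> [(0, 0), (-1, 0), (-2, 0), (-2, 1), (-1, 1), (0, 1)]
Fold 1: move[3]->D => LLUDR INVALID (collision), skipped
Fold 2: move[4]->L => LLURL INVALID (collision), skipped
Fold 3: move[0]->R => RLURR INVALID (collision), skipped
Fold 4: move[4]->D => LLURD INVALID (collision), skipped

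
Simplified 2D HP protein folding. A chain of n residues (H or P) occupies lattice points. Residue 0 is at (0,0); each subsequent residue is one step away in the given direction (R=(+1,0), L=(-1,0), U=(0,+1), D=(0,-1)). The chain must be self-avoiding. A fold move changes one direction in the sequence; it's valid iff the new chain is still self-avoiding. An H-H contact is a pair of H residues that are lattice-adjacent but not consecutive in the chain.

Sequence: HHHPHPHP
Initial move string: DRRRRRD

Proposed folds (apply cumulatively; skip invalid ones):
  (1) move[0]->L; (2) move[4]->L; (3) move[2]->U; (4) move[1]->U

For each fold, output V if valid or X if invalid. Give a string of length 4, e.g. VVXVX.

Initial: DRRRRRD -> [(0, 0), (0, -1), (1, -1), (2, -1), (3, -1), (4, -1), (5, -1), (5, -2)]
Fold 1: move[0]->L => LRRRRRD INVALID (collision), skipped
Fold 2: move[4]->L => DRRRLRD INVALID (collision), skipped
Fold 3: move[2]->U => DRURRRD VALID
Fold 4: move[1]->U => DUURRRD INVALID (collision), skipped

Answer: XXVX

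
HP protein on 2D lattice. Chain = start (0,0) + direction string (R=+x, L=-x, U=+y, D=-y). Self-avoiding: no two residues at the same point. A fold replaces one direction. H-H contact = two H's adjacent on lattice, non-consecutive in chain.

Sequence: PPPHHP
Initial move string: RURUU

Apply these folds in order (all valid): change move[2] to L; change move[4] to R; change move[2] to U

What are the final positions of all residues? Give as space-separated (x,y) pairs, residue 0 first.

Answer: (0,0) (1,0) (1,1) (1,2) (1,3) (2,3)

Derivation:
Initial moves: RURUU
Fold: move[2]->L => RULUU (positions: [(0, 0), (1, 0), (1, 1), (0, 1), (0, 2), (0, 3)])
Fold: move[4]->R => RULUR (positions: [(0, 0), (1, 0), (1, 1), (0, 1), (0, 2), (1, 2)])
Fold: move[2]->U => RUUUR (positions: [(0, 0), (1, 0), (1, 1), (1, 2), (1, 3), (2, 3)])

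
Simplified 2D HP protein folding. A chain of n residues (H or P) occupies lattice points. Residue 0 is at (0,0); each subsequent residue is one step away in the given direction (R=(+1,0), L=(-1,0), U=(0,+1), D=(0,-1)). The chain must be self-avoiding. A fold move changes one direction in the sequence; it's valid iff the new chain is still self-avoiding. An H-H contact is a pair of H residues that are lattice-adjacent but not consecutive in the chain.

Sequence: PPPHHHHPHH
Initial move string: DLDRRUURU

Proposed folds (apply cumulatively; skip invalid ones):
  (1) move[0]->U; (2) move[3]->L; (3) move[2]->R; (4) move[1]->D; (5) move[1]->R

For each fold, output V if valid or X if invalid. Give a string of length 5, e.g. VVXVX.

Initial: DLDRRUURU -> [(0, 0), (0, -1), (-1, -1), (-1, -2), (0, -2), (1, -2), (1, -1), (1, 0), (2, 0), (2, 1)]
Fold 1: move[0]->U => ULDRRUURU INVALID (collision), skipped
Fold 2: move[3]->L => DLDLRUURU INVALID (collision), skipped
Fold 3: move[2]->R => DLRRRUURU INVALID (collision), skipped
Fold 4: move[1]->D => DDDRRUURU VALID
Fold 5: move[1]->R => DRDRRUURU VALID

Answer: XXXVV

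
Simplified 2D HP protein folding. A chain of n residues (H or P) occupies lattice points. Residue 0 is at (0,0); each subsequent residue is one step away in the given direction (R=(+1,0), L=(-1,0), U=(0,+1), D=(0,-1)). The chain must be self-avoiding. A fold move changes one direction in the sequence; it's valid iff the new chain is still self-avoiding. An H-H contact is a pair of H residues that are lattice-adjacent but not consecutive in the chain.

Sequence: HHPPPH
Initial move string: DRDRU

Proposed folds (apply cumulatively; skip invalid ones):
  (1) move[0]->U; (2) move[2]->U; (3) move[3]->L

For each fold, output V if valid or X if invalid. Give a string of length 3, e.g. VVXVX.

Initial: DRDRU -> [(0, 0), (0, -1), (1, -1), (1, -2), (2, -2), (2, -1)]
Fold 1: move[0]->U => URDRU VALID
Fold 2: move[2]->U => URURU VALID
Fold 3: move[3]->L => URULU VALID

Answer: VVV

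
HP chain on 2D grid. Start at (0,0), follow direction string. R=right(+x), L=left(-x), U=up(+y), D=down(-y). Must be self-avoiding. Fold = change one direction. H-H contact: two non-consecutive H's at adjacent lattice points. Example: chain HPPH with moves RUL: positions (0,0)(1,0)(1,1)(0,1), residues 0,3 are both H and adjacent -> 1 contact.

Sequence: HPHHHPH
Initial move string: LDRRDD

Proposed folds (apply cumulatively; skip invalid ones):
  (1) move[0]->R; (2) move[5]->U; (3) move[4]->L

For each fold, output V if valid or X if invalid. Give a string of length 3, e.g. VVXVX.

Initial: LDRRDD -> [(0, 0), (-1, 0), (-1, -1), (0, -1), (1, -1), (1, -2), (1, -3)]
Fold 1: move[0]->R => RDRRDD VALID
Fold 2: move[5]->U => RDRRDU INVALID (collision), skipped
Fold 3: move[4]->L => RDRRLD INVALID (collision), skipped

Answer: VXX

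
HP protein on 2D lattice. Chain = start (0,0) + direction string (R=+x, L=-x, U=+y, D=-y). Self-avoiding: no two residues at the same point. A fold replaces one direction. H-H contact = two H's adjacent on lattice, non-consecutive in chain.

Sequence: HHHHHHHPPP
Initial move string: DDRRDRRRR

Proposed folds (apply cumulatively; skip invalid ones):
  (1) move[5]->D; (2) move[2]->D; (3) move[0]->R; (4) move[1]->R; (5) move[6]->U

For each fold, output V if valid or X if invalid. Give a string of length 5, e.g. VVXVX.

Initial: DDRRDRRRR -> [(0, 0), (0, -1), (0, -2), (1, -2), (2, -2), (2, -3), (3, -3), (4, -3), (5, -3), (6, -3)]
Fold 1: move[5]->D => DDRRDDRRR VALID
Fold 2: move[2]->D => DDDRDDRRR VALID
Fold 3: move[0]->R => RDDRDDRRR VALID
Fold 4: move[1]->R => RRDRDDRRR VALID
Fold 5: move[6]->U => RRDRDDURR INVALID (collision), skipped

Answer: VVVVX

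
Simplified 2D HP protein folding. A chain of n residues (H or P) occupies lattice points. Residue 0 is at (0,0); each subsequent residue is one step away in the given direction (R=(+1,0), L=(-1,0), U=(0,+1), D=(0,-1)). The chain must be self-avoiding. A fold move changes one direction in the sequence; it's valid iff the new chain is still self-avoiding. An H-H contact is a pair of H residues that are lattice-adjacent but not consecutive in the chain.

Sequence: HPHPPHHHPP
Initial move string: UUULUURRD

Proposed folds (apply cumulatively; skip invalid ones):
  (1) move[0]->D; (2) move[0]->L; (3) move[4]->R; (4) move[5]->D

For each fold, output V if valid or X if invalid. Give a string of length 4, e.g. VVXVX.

Answer: XVXX

Derivation:
Initial: UUULUURRD -> [(0, 0), (0, 1), (0, 2), (0, 3), (-1, 3), (-1, 4), (-1, 5), (0, 5), (1, 5), (1, 4)]
Fold 1: move[0]->D => DUULUURRD INVALID (collision), skipped
Fold 2: move[0]->L => LUULUURRD VALID
Fold 3: move[4]->R => LUULRURRD INVALID (collision), skipped
Fold 4: move[5]->D => LUULUDRRD INVALID (collision), skipped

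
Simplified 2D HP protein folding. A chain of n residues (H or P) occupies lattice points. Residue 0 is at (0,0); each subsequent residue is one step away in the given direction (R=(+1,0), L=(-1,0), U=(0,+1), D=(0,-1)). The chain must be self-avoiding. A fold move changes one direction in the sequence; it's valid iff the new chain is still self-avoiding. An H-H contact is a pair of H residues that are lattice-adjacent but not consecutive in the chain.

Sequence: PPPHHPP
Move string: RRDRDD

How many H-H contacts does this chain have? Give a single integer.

Positions: [(0, 0), (1, 0), (2, 0), (2, -1), (3, -1), (3, -2), (3, -3)]
No H-H contacts found.

Answer: 0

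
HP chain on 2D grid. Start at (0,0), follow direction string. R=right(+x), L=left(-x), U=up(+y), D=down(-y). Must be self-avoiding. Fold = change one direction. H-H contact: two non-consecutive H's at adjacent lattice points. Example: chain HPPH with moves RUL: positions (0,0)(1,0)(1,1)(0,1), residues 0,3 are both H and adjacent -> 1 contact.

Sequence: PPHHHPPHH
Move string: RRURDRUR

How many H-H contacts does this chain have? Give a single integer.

Answer: 1

Derivation:
Positions: [(0, 0), (1, 0), (2, 0), (2, 1), (3, 1), (3, 0), (4, 0), (4, 1), (5, 1)]
H-H contact: residue 4 @(3,1) - residue 7 @(4, 1)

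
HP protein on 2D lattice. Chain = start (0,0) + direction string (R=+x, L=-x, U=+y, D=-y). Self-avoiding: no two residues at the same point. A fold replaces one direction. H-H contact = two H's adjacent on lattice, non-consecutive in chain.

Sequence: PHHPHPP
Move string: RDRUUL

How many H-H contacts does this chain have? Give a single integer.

Positions: [(0, 0), (1, 0), (1, -1), (2, -1), (2, 0), (2, 1), (1, 1)]
H-H contact: residue 1 @(1,0) - residue 4 @(2, 0)

Answer: 1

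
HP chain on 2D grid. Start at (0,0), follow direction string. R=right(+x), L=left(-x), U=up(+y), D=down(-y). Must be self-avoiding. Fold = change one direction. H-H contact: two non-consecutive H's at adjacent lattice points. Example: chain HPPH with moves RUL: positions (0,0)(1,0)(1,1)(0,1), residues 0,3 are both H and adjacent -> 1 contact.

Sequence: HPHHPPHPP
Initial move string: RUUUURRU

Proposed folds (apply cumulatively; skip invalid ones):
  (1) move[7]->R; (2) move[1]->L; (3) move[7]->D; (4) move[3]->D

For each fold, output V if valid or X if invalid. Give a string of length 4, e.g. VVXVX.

Initial: RUUUURRU -> [(0, 0), (1, 0), (1, 1), (1, 2), (1, 3), (1, 4), (2, 4), (3, 4), (3, 5)]
Fold 1: move[7]->R => RUUUURRR VALID
Fold 2: move[1]->L => RLUUURRR INVALID (collision), skipped
Fold 3: move[7]->D => RUUUURRD VALID
Fold 4: move[3]->D => RUUDURRD INVALID (collision), skipped

Answer: VXVX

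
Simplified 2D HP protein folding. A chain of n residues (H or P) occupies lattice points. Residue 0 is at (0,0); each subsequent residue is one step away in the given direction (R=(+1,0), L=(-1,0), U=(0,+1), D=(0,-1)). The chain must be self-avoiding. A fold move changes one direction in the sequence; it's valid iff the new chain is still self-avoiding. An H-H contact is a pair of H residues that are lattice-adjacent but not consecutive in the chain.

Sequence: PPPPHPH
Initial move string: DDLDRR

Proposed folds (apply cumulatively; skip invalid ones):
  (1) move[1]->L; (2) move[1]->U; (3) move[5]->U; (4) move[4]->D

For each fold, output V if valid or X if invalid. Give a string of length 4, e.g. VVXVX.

Answer: VXXV

Derivation:
Initial: DDLDRR -> [(0, 0), (0, -1), (0, -2), (-1, -2), (-1, -3), (0, -3), (1, -3)]
Fold 1: move[1]->L => DLLDRR VALID
Fold 2: move[1]->U => DULDRR INVALID (collision), skipped
Fold 3: move[5]->U => DLLDRU INVALID (collision), skipped
Fold 4: move[4]->D => DLLDDR VALID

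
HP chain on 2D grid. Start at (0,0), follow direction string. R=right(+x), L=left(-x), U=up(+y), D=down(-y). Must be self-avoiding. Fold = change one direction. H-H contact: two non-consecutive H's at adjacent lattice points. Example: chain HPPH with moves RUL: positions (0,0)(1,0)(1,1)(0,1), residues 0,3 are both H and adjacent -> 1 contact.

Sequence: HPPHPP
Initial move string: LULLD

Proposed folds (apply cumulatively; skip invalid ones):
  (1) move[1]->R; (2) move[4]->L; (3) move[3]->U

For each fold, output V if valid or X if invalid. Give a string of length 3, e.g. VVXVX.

Answer: XVV

Derivation:
Initial: LULLD -> [(0, 0), (-1, 0), (-1, 1), (-2, 1), (-3, 1), (-3, 0)]
Fold 1: move[1]->R => LRLLD INVALID (collision), skipped
Fold 2: move[4]->L => LULLL VALID
Fold 3: move[3]->U => LULUL VALID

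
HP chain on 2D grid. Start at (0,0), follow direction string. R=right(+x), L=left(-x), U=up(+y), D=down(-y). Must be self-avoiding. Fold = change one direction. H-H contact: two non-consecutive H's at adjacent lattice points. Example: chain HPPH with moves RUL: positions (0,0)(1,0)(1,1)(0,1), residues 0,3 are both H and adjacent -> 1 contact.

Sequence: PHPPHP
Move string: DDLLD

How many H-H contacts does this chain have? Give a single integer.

Answer: 0

Derivation:
Positions: [(0, 0), (0, -1), (0, -2), (-1, -2), (-2, -2), (-2, -3)]
No H-H contacts found.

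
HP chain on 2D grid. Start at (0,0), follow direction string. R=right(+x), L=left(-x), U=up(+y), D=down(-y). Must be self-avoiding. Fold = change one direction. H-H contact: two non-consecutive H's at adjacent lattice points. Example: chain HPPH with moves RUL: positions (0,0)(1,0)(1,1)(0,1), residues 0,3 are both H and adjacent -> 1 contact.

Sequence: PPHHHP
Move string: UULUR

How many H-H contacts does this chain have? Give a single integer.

Answer: 0

Derivation:
Positions: [(0, 0), (0, 1), (0, 2), (-1, 2), (-1, 3), (0, 3)]
No H-H contacts found.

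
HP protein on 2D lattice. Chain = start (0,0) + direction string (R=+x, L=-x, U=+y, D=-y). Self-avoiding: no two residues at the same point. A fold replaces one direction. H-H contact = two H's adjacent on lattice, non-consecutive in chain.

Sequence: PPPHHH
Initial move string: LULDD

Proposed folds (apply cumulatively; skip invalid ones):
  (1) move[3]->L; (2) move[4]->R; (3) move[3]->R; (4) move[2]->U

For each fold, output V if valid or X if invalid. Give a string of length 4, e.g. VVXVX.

Initial: LULDD -> [(0, 0), (-1, 0), (-1, 1), (-2, 1), (-2, 0), (-2, -1)]
Fold 1: move[3]->L => LULLD VALID
Fold 2: move[4]->R => LULLR INVALID (collision), skipped
Fold 3: move[3]->R => LULRD INVALID (collision), skipped
Fold 4: move[2]->U => LUULD VALID

Answer: VXXV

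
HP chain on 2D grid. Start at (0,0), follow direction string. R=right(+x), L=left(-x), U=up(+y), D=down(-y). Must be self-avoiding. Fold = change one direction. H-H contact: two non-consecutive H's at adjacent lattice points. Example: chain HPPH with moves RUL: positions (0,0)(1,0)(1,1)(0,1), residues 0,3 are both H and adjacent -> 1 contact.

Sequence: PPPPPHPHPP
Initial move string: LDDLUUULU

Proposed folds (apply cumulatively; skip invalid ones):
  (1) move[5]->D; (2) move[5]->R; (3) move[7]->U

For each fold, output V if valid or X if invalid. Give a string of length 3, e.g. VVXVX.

Initial: LDDLUUULU -> [(0, 0), (-1, 0), (-1, -1), (-1, -2), (-2, -2), (-2, -1), (-2, 0), (-2, 1), (-3, 1), (-3, 2)]
Fold 1: move[5]->D => LDDLUDULU INVALID (collision), skipped
Fold 2: move[5]->R => LDDLURULU INVALID (collision), skipped
Fold 3: move[7]->U => LDDLUUUUU VALID

Answer: XXV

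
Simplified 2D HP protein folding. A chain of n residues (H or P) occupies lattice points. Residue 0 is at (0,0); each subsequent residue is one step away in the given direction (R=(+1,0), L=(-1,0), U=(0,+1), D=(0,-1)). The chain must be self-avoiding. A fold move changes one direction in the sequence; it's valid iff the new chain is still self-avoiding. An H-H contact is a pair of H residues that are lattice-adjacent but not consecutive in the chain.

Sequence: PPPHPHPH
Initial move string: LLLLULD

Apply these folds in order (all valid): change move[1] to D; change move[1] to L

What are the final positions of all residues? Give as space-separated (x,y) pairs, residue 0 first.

Initial moves: LLLLULD
Fold: move[1]->D => LDLLULD (positions: [(0, 0), (-1, 0), (-1, -1), (-2, -1), (-3, -1), (-3, 0), (-4, 0), (-4, -1)])
Fold: move[1]->L => LLLLULD (positions: [(0, 0), (-1, 0), (-2, 0), (-3, 0), (-4, 0), (-4, 1), (-5, 1), (-5, 0)])

Answer: (0,0) (-1,0) (-2,0) (-3,0) (-4,0) (-4,1) (-5,1) (-5,0)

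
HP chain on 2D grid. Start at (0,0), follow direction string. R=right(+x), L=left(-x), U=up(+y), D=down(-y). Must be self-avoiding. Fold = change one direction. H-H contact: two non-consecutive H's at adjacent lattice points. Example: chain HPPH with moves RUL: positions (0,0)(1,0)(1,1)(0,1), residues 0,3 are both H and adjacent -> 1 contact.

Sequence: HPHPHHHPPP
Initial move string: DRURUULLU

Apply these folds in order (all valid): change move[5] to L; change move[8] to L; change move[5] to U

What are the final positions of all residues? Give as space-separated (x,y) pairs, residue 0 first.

Initial moves: DRURUULLU
Fold: move[5]->L => DRURULLLU (positions: [(0, 0), (0, -1), (1, -1), (1, 0), (2, 0), (2, 1), (1, 1), (0, 1), (-1, 1), (-1, 2)])
Fold: move[8]->L => DRURULLLL (positions: [(0, 0), (0, -1), (1, -1), (1, 0), (2, 0), (2, 1), (1, 1), (0, 1), (-1, 1), (-2, 1)])
Fold: move[5]->U => DRURUULLL (positions: [(0, 0), (0, -1), (1, -1), (1, 0), (2, 0), (2, 1), (2, 2), (1, 2), (0, 2), (-1, 2)])

Answer: (0,0) (0,-1) (1,-1) (1,0) (2,0) (2,1) (2,2) (1,2) (0,2) (-1,2)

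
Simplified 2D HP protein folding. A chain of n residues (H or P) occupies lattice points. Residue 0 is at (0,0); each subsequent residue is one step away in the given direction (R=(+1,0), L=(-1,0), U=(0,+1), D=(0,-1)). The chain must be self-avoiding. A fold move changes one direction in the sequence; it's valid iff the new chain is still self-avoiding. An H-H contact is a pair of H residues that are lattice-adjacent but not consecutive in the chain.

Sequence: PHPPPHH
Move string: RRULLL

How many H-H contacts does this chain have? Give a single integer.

Positions: [(0, 0), (1, 0), (2, 0), (2, 1), (1, 1), (0, 1), (-1, 1)]
No H-H contacts found.

Answer: 0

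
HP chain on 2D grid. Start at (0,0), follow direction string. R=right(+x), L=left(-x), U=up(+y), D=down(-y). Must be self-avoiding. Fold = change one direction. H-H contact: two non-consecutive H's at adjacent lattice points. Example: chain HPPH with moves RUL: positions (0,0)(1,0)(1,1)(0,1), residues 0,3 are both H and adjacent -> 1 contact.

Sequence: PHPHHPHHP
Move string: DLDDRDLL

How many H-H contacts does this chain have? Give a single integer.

Positions: [(0, 0), (0, -1), (-1, -1), (-1, -2), (-1, -3), (0, -3), (0, -4), (-1, -4), (-2, -4)]
H-H contact: residue 4 @(-1,-3) - residue 7 @(-1, -4)

Answer: 1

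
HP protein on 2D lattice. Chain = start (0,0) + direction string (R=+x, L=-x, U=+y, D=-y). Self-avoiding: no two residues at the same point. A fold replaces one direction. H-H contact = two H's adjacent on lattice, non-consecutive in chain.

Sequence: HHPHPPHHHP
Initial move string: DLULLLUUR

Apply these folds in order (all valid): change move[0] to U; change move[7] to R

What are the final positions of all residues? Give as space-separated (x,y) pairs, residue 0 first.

Answer: (0,0) (0,1) (-1,1) (-1,2) (-2,2) (-3,2) (-4,2) (-4,3) (-3,3) (-2,3)

Derivation:
Initial moves: DLULLLUUR
Fold: move[0]->U => ULULLLUUR (positions: [(0, 0), (0, 1), (-1, 1), (-1, 2), (-2, 2), (-3, 2), (-4, 2), (-4, 3), (-4, 4), (-3, 4)])
Fold: move[7]->R => ULULLLURR (positions: [(0, 0), (0, 1), (-1, 1), (-1, 2), (-2, 2), (-3, 2), (-4, 2), (-4, 3), (-3, 3), (-2, 3)])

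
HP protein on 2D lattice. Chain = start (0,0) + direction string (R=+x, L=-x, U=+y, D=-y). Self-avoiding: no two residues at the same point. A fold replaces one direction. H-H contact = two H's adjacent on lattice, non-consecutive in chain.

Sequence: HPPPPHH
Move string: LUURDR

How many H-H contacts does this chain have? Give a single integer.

Answer: 1

Derivation:
Positions: [(0, 0), (-1, 0), (-1, 1), (-1, 2), (0, 2), (0, 1), (1, 1)]
H-H contact: residue 0 @(0,0) - residue 5 @(0, 1)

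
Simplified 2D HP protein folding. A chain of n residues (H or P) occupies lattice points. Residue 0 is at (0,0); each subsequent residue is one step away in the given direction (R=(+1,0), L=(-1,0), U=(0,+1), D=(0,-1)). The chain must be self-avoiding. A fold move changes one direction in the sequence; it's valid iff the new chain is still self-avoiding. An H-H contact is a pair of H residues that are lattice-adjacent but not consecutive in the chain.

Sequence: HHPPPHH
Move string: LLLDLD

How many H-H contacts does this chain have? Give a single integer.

Answer: 0

Derivation:
Positions: [(0, 0), (-1, 0), (-2, 0), (-3, 0), (-3, -1), (-4, -1), (-4, -2)]
No H-H contacts found.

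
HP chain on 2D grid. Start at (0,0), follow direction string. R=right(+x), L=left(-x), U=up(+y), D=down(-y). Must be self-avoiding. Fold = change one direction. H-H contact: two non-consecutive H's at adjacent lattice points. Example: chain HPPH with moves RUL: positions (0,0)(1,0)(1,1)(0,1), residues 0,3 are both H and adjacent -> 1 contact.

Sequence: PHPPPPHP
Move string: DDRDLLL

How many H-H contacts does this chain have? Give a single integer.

Positions: [(0, 0), (0, -1), (0, -2), (1, -2), (1, -3), (0, -3), (-1, -3), (-2, -3)]
No H-H contacts found.

Answer: 0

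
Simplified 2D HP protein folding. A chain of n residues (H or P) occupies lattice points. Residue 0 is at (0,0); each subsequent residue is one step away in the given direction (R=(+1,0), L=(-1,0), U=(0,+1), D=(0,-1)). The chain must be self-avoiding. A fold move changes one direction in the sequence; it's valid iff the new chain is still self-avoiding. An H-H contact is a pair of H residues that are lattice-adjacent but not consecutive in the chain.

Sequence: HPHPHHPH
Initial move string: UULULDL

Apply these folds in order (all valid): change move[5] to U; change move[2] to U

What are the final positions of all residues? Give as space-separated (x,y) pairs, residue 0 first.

Answer: (0,0) (0,1) (0,2) (0,3) (0,4) (-1,4) (-1,5) (-2,5)

Derivation:
Initial moves: UULULDL
Fold: move[5]->U => UULULUL (positions: [(0, 0), (0, 1), (0, 2), (-1, 2), (-1, 3), (-2, 3), (-2, 4), (-3, 4)])
Fold: move[2]->U => UUUULUL (positions: [(0, 0), (0, 1), (0, 2), (0, 3), (0, 4), (-1, 4), (-1, 5), (-2, 5)])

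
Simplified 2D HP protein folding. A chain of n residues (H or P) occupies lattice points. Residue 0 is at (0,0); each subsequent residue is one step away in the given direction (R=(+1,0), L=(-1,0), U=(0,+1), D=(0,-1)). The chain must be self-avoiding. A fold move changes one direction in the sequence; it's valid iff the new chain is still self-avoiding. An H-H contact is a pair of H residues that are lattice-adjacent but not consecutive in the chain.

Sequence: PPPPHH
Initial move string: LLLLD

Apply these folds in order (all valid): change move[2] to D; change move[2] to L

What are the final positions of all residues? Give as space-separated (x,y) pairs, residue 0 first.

Initial moves: LLLLD
Fold: move[2]->D => LLDLD (positions: [(0, 0), (-1, 0), (-2, 0), (-2, -1), (-3, -1), (-3, -2)])
Fold: move[2]->L => LLLLD (positions: [(0, 0), (-1, 0), (-2, 0), (-3, 0), (-4, 0), (-4, -1)])

Answer: (0,0) (-1,0) (-2,0) (-3,0) (-4,0) (-4,-1)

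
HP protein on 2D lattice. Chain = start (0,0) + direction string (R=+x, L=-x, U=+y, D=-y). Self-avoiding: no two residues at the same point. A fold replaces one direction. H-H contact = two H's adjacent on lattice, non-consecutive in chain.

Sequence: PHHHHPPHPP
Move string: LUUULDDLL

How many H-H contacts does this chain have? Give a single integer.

Answer: 1

Derivation:
Positions: [(0, 0), (-1, 0), (-1, 1), (-1, 2), (-1, 3), (-2, 3), (-2, 2), (-2, 1), (-3, 1), (-4, 1)]
H-H contact: residue 2 @(-1,1) - residue 7 @(-2, 1)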